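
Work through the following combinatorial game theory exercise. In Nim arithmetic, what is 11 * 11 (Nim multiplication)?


Nim multiplication is bilinear over XOR: (u XOR v) * w = (u*w) XOR (v*w).
So we split each operand into its bit components and XOR the pairwise Nim products.
11 = 1 + 2 + 8 (as XOR of powers of 2).
11 = 1 + 2 + 8 (as XOR of powers of 2).
Using the standard Nim-product table on single bits:
  2*2 = 3,   2*4 = 8,   2*8 = 12,
  4*4 = 6,   4*8 = 11,  8*8 = 13,
and  1*x = x (identity), k*l = l*k (commutative).
Pairwise Nim products:
  1 * 1 = 1
  1 * 2 = 2
  1 * 8 = 8
  2 * 1 = 2
  2 * 2 = 3
  2 * 8 = 12
  8 * 1 = 8
  8 * 2 = 12
  8 * 8 = 13
XOR them: 1 XOR 2 XOR 8 XOR 2 XOR 3 XOR 12 XOR 8 XOR 12 XOR 13 = 15.
Result: 11 * 11 = 15 (in Nim).

15


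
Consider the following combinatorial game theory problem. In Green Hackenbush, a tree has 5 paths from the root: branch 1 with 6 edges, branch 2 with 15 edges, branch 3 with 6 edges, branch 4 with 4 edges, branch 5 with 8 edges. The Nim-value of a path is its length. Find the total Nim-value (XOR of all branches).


The tree has 5 branches from the ground vertex.
In Green Hackenbush, the Nim-value of a simple path of length k is k.
Branch 1: length 6, Nim-value = 6
Branch 2: length 15, Nim-value = 15
Branch 3: length 6, Nim-value = 6
Branch 4: length 4, Nim-value = 4
Branch 5: length 8, Nim-value = 8
Total Nim-value = XOR of all branch values:
0 XOR 6 = 6
6 XOR 15 = 9
9 XOR 6 = 15
15 XOR 4 = 11
11 XOR 8 = 3
Nim-value of the tree = 3

3


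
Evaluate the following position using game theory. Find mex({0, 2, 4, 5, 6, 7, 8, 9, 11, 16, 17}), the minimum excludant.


Set = {0, 2, 4, 5, 6, 7, 8, 9, 11, 16, 17}
0 is in the set.
1 is NOT in the set. This is the mex.
mex = 1

1


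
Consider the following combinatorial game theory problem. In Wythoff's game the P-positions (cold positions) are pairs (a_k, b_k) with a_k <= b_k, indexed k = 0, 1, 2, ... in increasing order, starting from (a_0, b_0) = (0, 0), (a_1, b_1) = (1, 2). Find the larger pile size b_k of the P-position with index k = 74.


By Wythoff's theorem, a_k = floor(k * phi) and b_k = floor(k * phi^2) = a_k + k, where phi = (1 + sqrt(5))/2 is the golden ratio.
phi = (1 + sqrt(5))/2 = 1.618034
phi^2 = phi + 1 = 2.618034
k = 74
k * phi^2 = 74 * 2.618034 = 193.734515
b_74 = floor(k * phi^2) = 193 (check: a_74 + k = 119 + 74 = 193)

193


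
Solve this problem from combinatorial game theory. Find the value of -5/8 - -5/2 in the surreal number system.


x = -5/8, y = -5/2
Converting to common denominator: 8
x = -5/8, y = -20/8
x - y = -5/8 - -5/2 = 15/8

15/8


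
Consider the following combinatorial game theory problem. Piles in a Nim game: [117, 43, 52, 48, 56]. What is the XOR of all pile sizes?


We need the XOR (exclusive or) of all pile sizes.
After XOR-ing pile 1 (size 117): 0 XOR 117 = 117
After XOR-ing pile 2 (size 43): 117 XOR 43 = 94
After XOR-ing pile 3 (size 52): 94 XOR 52 = 106
After XOR-ing pile 4 (size 48): 106 XOR 48 = 90
After XOR-ing pile 5 (size 56): 90 XOR 56 = 98
The Nim-value of this position is 98.

98


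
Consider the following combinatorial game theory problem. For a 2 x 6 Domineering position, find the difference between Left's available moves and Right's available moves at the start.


Board is 2 x 6 (rows x cols).
Left (vertical) placements: (rows-1) * cols = 1 * 6 = 6
Right (horizontal) placements: rows * (cols-1) = 2 * 5 = 10
Advantage = Left - Right = 6 - 10 = -4

-4


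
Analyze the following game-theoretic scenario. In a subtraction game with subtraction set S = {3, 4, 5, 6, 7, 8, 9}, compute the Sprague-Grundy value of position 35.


The subtraction set is S = {3, 4, 5, 6, 7, 8, 9}.
G(k) = mex{ G(k - s) : s in S, s <= k }. We compute iteratively: G(0) = 0.
G(1) = mex({}) = 0
G(2) = mex({}) = 0
G(3) = mex({0}) = 1
G(4) = mex({0}) = 1
G(5) = mex({0}) = 1
G(6) = mex({0, 1}) = 2
G(7) = mex({0, 1}) = 2
G(8) = mex({0, 1}) = 2
G(9) = mex({0, 1, 2}) = 3
G(10) = mex({0, 1, 2}) = 3
G(11) = mex({0, 1, 2}) = 3
G(12) = mex({1, 2, 3}) = 0
G(13) = mex({1, 2, 3}) = 0
G(14) = mex({1, 2, 3}) = 0
G(15) = mex({0, 2, 3}) = 1
G(16) = mex({0, 2, 3}) = 1
G(17) = mex({0, 2, 3}) = 1
G(18) = mex({0, 1, 3}) = 2
G(19) = mex({0, 1, 3}) = 2
G(20) = mex({0, 1, 3}) = 2
Observe that G(12)..G(20) = 0, 0, 0, 1, 1, 1, 2, 2, 2 repeats G(0)..G(8) = 0, 0, 0, 1, 1, 1, 2, 2, 2.
For k >= max(S) = 9, G(k) is determined by the previous 9 values G(k-9)..G(k-1); a window of 9 consecutive values has recurred shifted by 12, so by induction G(k + 12) = G(k) for all k >= 0: the sequence is periodic from the start with period 12.
One period: G(0..11) = 0, 0, 0, 1, 1, 1, 2, 2, 2, 3, 3, 3.
35 mod 12 = 11, so G(35) = G(11) = 3.

3


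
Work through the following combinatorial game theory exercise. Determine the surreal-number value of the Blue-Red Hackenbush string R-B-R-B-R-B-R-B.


Edges (from ground): R-B-R-B-R-B-R-B
By Berlekamp's sign-expansion rule, a Blue-Red Hackenbush stalk has the value of the surreal number whose sign sequence is the edge sequence with B -> + and R -> -.
Sign sequence: -+-+-+-+
Trace the sign expansion in the surreal number tree, starting from 0:
Edge 1: R (sign -) -> bounds (-inf, 0), value = -1
Edge 2: B (sign +) -> bounds (-1, 0), value = -1/2
Edge 3: R (sign -) -> bounds (-1, -1/2), value = -3/4
Edge 4: B (sign +) -> bounds (-3/4, -1/2), value = -5/8
Edge 5: R (sign -) -> bounds (-3/4, -5/8), value = -11/16
Edge 6: B (sign +) -> bounds (-11/16, -5/8), value = -21/32
Edge 7: R (sign -) -> bounds (-11/16, -21/32), value = -43/64
Edge 8: B (sign +) -> bounds (-43/64, -21/32), value = -85/128
Game value = -85/128

-85/128


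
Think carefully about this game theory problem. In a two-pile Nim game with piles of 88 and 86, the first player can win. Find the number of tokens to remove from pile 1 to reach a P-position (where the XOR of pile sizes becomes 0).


Piles: 88 and 86
Current XOR: 88 XOR 86 = 14 (non-zero, so this is an N-position).
To make the XOR zero, we need to find a move that balances the piles.
For pile 1 (size 88): target = 88 XOR 14 = 86
We reduce pile 1 from 88 to 86.
Tokens removed: 88 - 86 = 2
Verification: 86 XOR 86 = 0

2


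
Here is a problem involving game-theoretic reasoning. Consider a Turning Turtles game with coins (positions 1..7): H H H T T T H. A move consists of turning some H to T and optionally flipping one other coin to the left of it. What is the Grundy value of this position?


Coins: H H H T T T H
Key fact: a single head at position k behaves exactly like a Nim heap of size k (turning it to T and optionally flipping a coin at j < k corresponds to moving the heap from k to j, or to 0), and heads combine as a disjunctive sum (two heads at the same place would cancel, matching j XOR j = 0). So the Nim-value is the XOR of the 1-indexed positions of the heads.
Face-up positions (1-indexed): [1, 2, 3, 7]
XOR 0 with 1: 0 XOR 1 = 1
XOR 1 with 2: 1 XOR 2 = 3
XOR 3 with 3: 3 XOR 3 = 0
XOR 0 with 7: 0 XOR 7 = 7
Nim-value = 7

7


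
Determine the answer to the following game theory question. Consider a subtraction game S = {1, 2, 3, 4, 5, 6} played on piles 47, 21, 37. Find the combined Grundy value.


Subtraction set: {1, 2, 3, 4, 5, 6}
For this subtraction set, G(n) = n mod 7 (period = max + 1 = 7).
Pile 1 (size 47): G(47) = 47 mod 7 = 5
Pile 2 (size 21): G(21) = 21 mod 7 = 0
Pile 3 (size 37): G(37) = 37 mod 7 = 2
Total Grundy value = XOR of all: 5 XOR 0 XOR 2 = 7

7


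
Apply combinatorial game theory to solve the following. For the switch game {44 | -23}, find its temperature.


The game is {44 | -23}, a switch {a | b} with numbers a > b.
Cooling {a | b} by t gives {a - t | b + t}, which stops being hot when a - t = b + t, i.e. at t = (a - b)/2. So the temperature of a switch is (a - b)/2.
Temperature = (Left option - Right option) / 2
= (44 - (-23)) / 2
= 67 / 2
= 67/2

67/2


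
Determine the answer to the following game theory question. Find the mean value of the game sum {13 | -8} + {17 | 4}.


G1 = {13 | -8}, G2 = {17 | 4}
Each is a switch {a | b} with numbers a > b; its mean value is (a + b)/2, and mean value is additive over game sums: m(G1 + G2) = m(G1) + m(G2).
Mean of G1 = (13 + (-8))/2 = 5/2 = 5/2
Mean of G2 = (17 + (4))/2 = 21/2 = 21/2
Mean of G1 + G2 = 5/2 + 21/2 = 13

13


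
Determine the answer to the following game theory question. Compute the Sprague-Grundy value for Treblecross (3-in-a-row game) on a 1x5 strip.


Treblecross: place X on empty cells; 3-in-a-row wins.
Playing within two cells of an existing X lets the opponent win at once, so sensible play treats the cells i-2..i+2 around each X as dead. The player left with no safe cell loses, so this is a normal-play take-away game on strips of safe cells.
Placing X at cell i (0-indexed) of a strip of k safe cells leaves independent strips of sizes max(0, i-2) and max(0, k-i-3). Hence G(k) = mex{ G(max(0,i-2)) XOR G(max(0,k-i-3)) : 0 <= i < k }, with G(0) = 0.
G(1): splits (0,0):0^0=0 -> mex({0}) = 1
G(2): splits (0,0):0^0=0 -> mex({0}) = 1
G(3): splits (0,0):0^0=0 -> mex({0}) = 1
G(4): splits (0,1):0^1=1 (0,0):0^0=0 -> mex({0, 1}) = 2
G(5): splits (0,2):0^1=1 (0,1):0^1=1 (0,0):0^0=0 -> mex({0, 1}) = 2
Therefore G(5) = 2.

2


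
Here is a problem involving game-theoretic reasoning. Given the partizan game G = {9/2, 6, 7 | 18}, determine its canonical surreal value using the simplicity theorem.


Left options: {9/2, 6, 7}, max = 7
Right options: {18}, min = 18
All options are numbers and max(Left) < min(Right), so by the simplicity theorem the value is the simplest (earliest-born) number strictly between 7 and 18.
Integers 8 through 17 all lie strictly between 7 and 18.
Among integers, the simplest (lowest birthday = smallest |n|; 0 is born on day 0, +-n on day n) is 8.
No non-integer in the interval can be simpler: if x is a non-integer in the interval, then floor(x) or ceil(x) also lies in the interval (the interval contains an integer), and both are proper prefixes of x's sign expansion, i.e. born earlier. So the game value is 8.
Game value = 8

8


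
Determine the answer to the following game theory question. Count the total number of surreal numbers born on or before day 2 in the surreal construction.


Day 0: {|} = 0 is born. Count = 1.
Day n: the number of surreal numbers born by day n is 2^(n+1) - 1.
By day 0: 2^1 - 1 = 1
By day 1: 2^2 - 1 = 3
By day 2: 2^3 - 1 = 7
By day 2: 7 surreal numbers.

7


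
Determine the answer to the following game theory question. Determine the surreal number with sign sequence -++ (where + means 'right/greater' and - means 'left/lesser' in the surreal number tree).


Sign expansion: -++
Rule: track bounds (lo, hi), initially (-inf, +inf). On '+', the current value becomes lo and we move to the simplest number in (value, hi): value + 1 if hi = +inf, otherwise the midpoint (value + hi)/2. On '-', the current value becomes hi and we move to value - 1 if lo = -inf, otherwise the midpoint (lo + value)/2.
Start at 0.
Step 1: sign = -, move left. Bounds: (-inf, 0). Value = -1
Step 2: sign = +, move right. Bounds: (-1, 0). Value = -1/2
Step 3: sign = +, move right. Bounds: (-1/2, 0). Value = -1/4
The surreal number with sign expansion -++ is -1/4.

-1/4


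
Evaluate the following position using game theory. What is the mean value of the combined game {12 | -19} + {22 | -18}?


G1 = {12 | -19}, G2 = {22 | -18}
Each is a switch {a | b} with numbers a > b; its mean value is (a + b)/2, and mean value is additive over game sums: m(G1 + G2) = m(G1) + m(G2).
Mean of G1 = (12 + (-19))/2 = -7/2 = -7/2
Mean of G2 = (22 + (-18))/2 = 4/2 = 2
Mean of G1 + G2 = -7/2 + 2 = -3/2

-3/2


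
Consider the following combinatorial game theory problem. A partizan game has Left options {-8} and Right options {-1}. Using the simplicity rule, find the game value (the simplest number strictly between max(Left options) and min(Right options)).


Left options: {-8}, max = -8
Right options: {-1}, min = -1
All options are numbers and max(Left) < min(Right), so by the simplicity theorem the value is the simplest (earliest-born) number strictly between -8 and -1.
Integers -7 through -2 all lie strictly between -8 and -1.
Among integers, the simplest (lowest birthday = smallest |n|; 0 is born on day 0, +-n on day n) is -2.
No non-integer in the interval can be simpler: if x is a non-integer in the interval, then floor(x) or ceil(x) also lies in the interval (the interval contains an integer), and both are proper prefixes of x's sign expansion, i.e. born earlier. So the game value is -2.
Game value = -2

-2


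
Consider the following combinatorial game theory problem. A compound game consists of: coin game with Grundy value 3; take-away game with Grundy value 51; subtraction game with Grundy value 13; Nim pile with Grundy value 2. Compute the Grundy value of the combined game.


By the Sprague-Grundy theorem, the Grundy value of a sum of games is the XOR of individual Grundy values.
coin game: Grundy value = 3. Running XOR: 0 XOR 3 = 3
take-away game: Grundy value = 51. Running XOR: 3 XOR 51 = 48
subtraction game: Grundy value = 13. Running XOR: 48 XOR 13 = 61
Nim pile: Grundy value = 2. Running XOR: 61 XOR 2 = 63
The combined Grundy value is 63.

63


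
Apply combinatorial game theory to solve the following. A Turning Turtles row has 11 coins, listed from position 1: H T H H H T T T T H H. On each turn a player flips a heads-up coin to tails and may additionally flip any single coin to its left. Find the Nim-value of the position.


Coins: H T H H H T T T T H H
Key fact: a single head at position k behaves exactly like a Nim heap of size k (turning it to T and optionally flipping a coin at j < k corresponds to moving the heap from k to j, or to 0), and heads combine as a disjunctive sum (two heads at the same place would cancel, matching j XOR j = 0). So the Nim-value is the XOR of the 1-indexed positions of the heads.
Face-up positions (1-indexed): [1, 3, 4, 5, 10, 11]
XOR 0 with 1: 0 XOR 1 = 1
XOR 1 with 3: 1 XOR 3 = 2
XOR 2 with 4: 2 XOR 4 = 6
XOR 6 with 5: 6 XOR 5 = 3
XOR 3 with 10: 3 XOR 10 = 9
XOR 9 with 11: 9 XOR 11 = 2
Nim-value = 2

2


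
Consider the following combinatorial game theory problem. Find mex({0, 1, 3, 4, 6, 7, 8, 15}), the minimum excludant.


Set = {0, 1, 3, 4, 6, 7, 8, 15}
0 is in the set.
1 is in the set.
2 is NOT in the set. This is the mex.
mex = 2

2


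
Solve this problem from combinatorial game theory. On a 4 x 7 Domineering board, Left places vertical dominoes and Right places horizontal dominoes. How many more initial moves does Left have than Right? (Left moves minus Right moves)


Board is 4 x 7 (rows x cols).
Left (vertical) placements: (rows-1) * cols = 3 * 7 = 21
Right (horizontal) placements: rows * (cols-1) = 4 * 6 = 24
Advantage = Left - Right = 21 - 24 = -3

-3


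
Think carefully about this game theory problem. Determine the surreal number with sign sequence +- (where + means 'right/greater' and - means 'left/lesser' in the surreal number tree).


Sign expansion: +-
Rule: track bounds (lo, hi), initially (-inf, +inf). On '+', the current value becomes lo and we move to the simplest number in (value, hi): value + 1 if hi = +inf, otherwise the midpoint (value + hi)/2. On '-', the current value becomes hi and we move to value - 1 if lo = -inf, otherwise the midpoint (lo + value)/2.
Start at 0.
Step 1: sign = +, move right. Bounds: (0, +inf). Value = 1
Step 2: sign = -, move left. Bounds: (0, 1). Value = 1/2
The surreal number with sign expansion +- is 1/2.

1/2


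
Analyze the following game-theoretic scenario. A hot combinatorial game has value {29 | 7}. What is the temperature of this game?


The game is {29 | 7}, a switch {a | b} with numbers a > b.
Cooling {a | b} by t gives {a - t | b + t}, which stops being hot when a - t = b + t, i.e. at t = (a - b)/2. So the temperature of a switch is (a - b)/2.
Temperature = (Left option - Right option) / 2
= (29 - (7)) / 2
= 22 / 2
= 11

11


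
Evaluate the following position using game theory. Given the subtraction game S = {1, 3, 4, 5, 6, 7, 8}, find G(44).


The subtraction set is S = {1, 3, 4, 5, 6, 7, 8}.
G(k) = mex{ G(k - s) : s in S, s <= k }. We compute iteratively: G(0) = 0.
G(1) = mex({0}) = 1
G(2) = mex({1}) = 0
G(3) = mex({0}) = 1
G(4) = mex({0, 1}) = 2
G(5) = mex({0, 1, 2}) = 3
G(6) = mex({0, 1, 3}) = 2
G(7) = mex({0, 1, 2}) = 3
G(8) = mex({0, 1, 2, 3}) = 4
G(9) = mex({0, 1, 2, 3, 4}) = 5
G(10) = mex({0, 1, 2, 3, 5}) = 4
G(11) = mex({1, 2, 3, 4}) = 0
G(12) = mex({0, 2, 3, 4, 5}) = 1
G(13) = mex({1, 2, 3, 4, 5}) = 0
G(14) = mex({0, 2, 3, 4, 5}) = 1
G(15) = mex({0, 1, 3, 4, 5}) = 2
G(16) = mex({0, 1, 2, 4, 5}) = 3
G(17) = mex({0, 1, 3, 4, 5}) = 2
G(18) = mex({0, 1, 2, 4}) = 3
Observe that G(11)..G(18) = 0, 1, 0, 1, 2, 3, 2, 3 repeats G(0)..G(7) = 0, 1, 0, 1, 2, 3, 2, 3.
For k >= max(S) = 8, G(k) is determined by the previous 8 values G(k-8)..G(k-1); a window of 8 consecutive values has recurred shifted by 11, so by induction G(k + 11) = G(k) for all k >= 0: the sequence is periodic from the start with period 11.
One period: G(0..10) = 0, 1, 0, 1, 2, 3, 2, 3, 4, 5, 4.
44 mod 11 = 0, so G(44) = G(0) = 0.

0


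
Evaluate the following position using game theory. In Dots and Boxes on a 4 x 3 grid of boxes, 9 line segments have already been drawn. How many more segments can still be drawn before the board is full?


Grid: 4 x 3 boxes, i.e. 5 rows and 4 columns of dots.
Horizontal edges: (rows + 1) * cols = 5 * 3 = 15
Vertical edges: rows * (cols + 1) = 4 * 4 = 16
Total edges: 15 + 16 = 31
Edges drawn: 9
Remaining: 31 - 9 = 22

22


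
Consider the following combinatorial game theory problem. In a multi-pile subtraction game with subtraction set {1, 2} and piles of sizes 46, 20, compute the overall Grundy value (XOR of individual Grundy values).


Subtraction set: {1, 2}
For this subtraction set, G(n) = n mod 3 (period = max + 1 = 3).
Pile 1 (size 46): G(46) = 46 mod 3 = 1
Pile 2 (size 20): G(20) = 20 mod 3 = 2
Total Grundy value = XOR of all: 1 XOR 2 = 3

3


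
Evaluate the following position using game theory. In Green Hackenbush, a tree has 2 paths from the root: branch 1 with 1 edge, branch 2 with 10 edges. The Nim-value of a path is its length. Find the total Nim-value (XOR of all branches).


The tree has 2 branches from the ground vertex.
In Green Hackenbush, the Nim-value of a simple path of length k is k.
Branch 1: length 1, Nim-value = 1
Branch 2: length 10, Nim-value = 10
Total Nim-value = XOR of all branch values:
0 XOR 1 = 1
1 XOR 10 = 11
Nim-value of the tree = 11

11


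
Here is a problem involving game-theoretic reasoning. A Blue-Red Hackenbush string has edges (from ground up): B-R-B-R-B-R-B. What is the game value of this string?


Edges (from ground): B-R-B-R-B-R-B
By Berlekamp's sign-expansion rule, a Blue-Red Hackenbush stalk has the value of the surreal number whose sign sequence is the edge sequence with B -> + and R -> -.
Sign sequence: +-+-+-+
Trace the sign expansion in the surreal number tree, starting from 0:
Edge 1: B (sign +) -> bounds (0, +inf), value = 1
Edge 2: R (sign -) -> bounds (0, 1), value = 1/2
Edge 3: B (sign +) -> bounds (1/2, 1), value = 3/4
Edge 4: R (sign -) -> bounds (1/2, 3/4), value = 5/8
Edge 5: B (sign +) -> bounds (5/8, 3/4), value = 11/16
Edge 6: R (sign -) -> bounds (5/8, 11/16), value = 21/32
Edge 7: B (sign +) -> bounds (21/32, 11/16), value = 43/64
Game value = 43/64

43/64


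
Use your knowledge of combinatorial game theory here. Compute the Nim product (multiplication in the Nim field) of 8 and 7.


Nim multiplication is bilinear over XOR: (u XOR v) * w = (u*w) XOR (v*w).
So we split each operand into its bit components and XOR the pairwise Nim products.
8 = 8 (as XOR of powers of 2).
7 = 1 + 2 + 4 (as XOR of powers of 2).
Using the standard Nim-product table on single bits:
  2*2 = 3,   2*4 = 8,   2*8 = 12,
  4*4 = 6,   4*8 = 11,  8*8 = 13,
and  1*x = x (identity), k*l = l*k (commutative).
Pairwise Nim products:
  8 * 1 = 8
  8 * 2 = 12
  8 * 4 = 11
XOR them: 8 XOR 12 XOR 11 = 15.
Result: 8 * 7 = 15 (in Nim).

15


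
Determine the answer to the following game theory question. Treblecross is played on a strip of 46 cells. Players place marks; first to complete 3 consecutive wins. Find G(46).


Treblecross: place X on empty cells; 3-in-a-row wins.
Playing within two cells of an existing X lets the opponent win at once, so sensible play treats the cells i-2..i+2 around each X as dead. The player left with no safe cell loses, so this is a normal-play take-away game on strips of safe cells.
Placing X at cell i (0-indexed) of a strip of k safe cells leaves independent strips of sizes max(0, i-2) and max(0, k-i-3). Hence G(k) = mex{ G(max(0,i-2)) XOR G(max(0,k-i-3)) : 0 <= i < k }, with G(0) = 0.
G(1): splits (0,0):0^0=0 -> mex({0}) = 1
G(2): splits (0,0):0^0=0 -> mex({0}) = 1
G(3): splits (0,0):0^0=0 -> mex({0}) = 1
G(4): splits (0,1):0^1=1 (0,0):0^0=0 -> mex({0, 1}) = 2
G(5): splits (0,2):0^1=1 (0,1):0^1=1 (0,0):0^0=0 -> mex({0, 1}) = 2
G(6) = mex({1}) = 0
G(7) = mex({0, 1, 2}) = 3
G(8) = mex({0, 1, 2}) = 3
G(9) = mex({0, 2}) = 1
G(10) = mex({0, 2, 3}) = 1
G(11) = mex({0, 3}) = 1
G(12) = mex({1, 3}) = 0
G(13) = mex({0, 1, 2, 3}) = 4
G(14) = mex({0, 1, 2}) = 3
G(15) = mex({0, 1, 2}) = 3
G(16) = mex({0, 1, 2, 4}) = 3
G(17) = mex({0, 1, 3, 4}) = 2
G(18) = mex({0, 1, 3, 4}) = 2
G(19) = mex({0, 1, 3, 5}) = 2
G(20) = mex({0, 1, 2, 3, 5}) = 4
G(21) = mex({0, 1, 2, 3, 5}) = 4
G(22) = mex({1, 2, 6}) = 0
G(23) = mex({0, 1, 2, 3, 4, 6}) = 5
G(24) = mex({0, 1, 2, 3, 4}) = 5
G(25) = mex({0, 1, 3, 4, 7}) = 2
G(26) = mex({0, 1, 3, 4, 5, 7}) = 2
G(27) = mex({0, 1, 3, 5}) = 2
G(28) = mex({0, 1, 2, 5}) = 3
G(29) = mex({0, 1, 2, 4, 5, 6}) = 3
G(30) = mex({1, 2, 4, 6}) = 0
G(31) = mex({0, 1, 2, 3, 4, 6}) = 5
G(32) = mex({1, 2, 3, 4, 7}) = 0
G(33) = mex({0, 3, 7}) = 1
G(34) = mex({0, 2, 3, 5, 7}) = 1
G(35) = mex({0, 2, 3, 5, 6}) = 1
G(36) = mex({0, 1, 2, 5, 6}) = 3
G(37) = mex({0, 1, 2, 4, 5, 6}) = 3
G(38) = mex({0, 1, 2, 4}) = 3
G(39) = mex({0, 1, 2, 3, 4, 7}) = 5
G(40) = mex({0, 1, 2, 3, 4, 5, 7}) = 6
G(41) = mex({0, 1, 2, 3, 5, 7}) = 4
G(42) = mex({0, 1, 2, 3, 5, 6, 7}) = 4
G(43) = mex({0, 2, 3, 5, 6}) = 1
G(44) = mex({1, 2, 3, 4, 5, 6}) = 0
G(45) = mex({0, 1, 2, 3, 4, 6, 7}) = 5
G(46) = mex({0, 1, 2, 3, 4, 7}) = 5
Therefore G(46) = 5.

5


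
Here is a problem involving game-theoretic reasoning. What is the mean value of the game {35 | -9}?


Game = {35 | -9}, a switch {a | b} with numbers a > b.
Its thermograph has left wall a - t and right wall b + t, which meet at t = (a - b)/2, where both equal (a + b)/2. So the mast (mean value) is at (a + b)/2.
Mean = (35 + (-9))/2 = 26/2 = 13

13


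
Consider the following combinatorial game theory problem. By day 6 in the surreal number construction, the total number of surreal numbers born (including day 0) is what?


Day 0: {|} = 0 is born. Count = 1.
Day n: the number of surreal numbers born by day n is 2^(n+1) - 1.
By day 0: 2^1 - 1 = 1
By day 1: 2^2 - 1 = 3
By day 2: 2^3 - 1 = 7
By day 3: 2^4 - 1 = 15
By day 4: 2^5 - 1 = 31
By day 5: 2^6 - 1 = 63
By day 6: 2^7 - 1 = 127
By day 6: 127 surreal numbers.

127


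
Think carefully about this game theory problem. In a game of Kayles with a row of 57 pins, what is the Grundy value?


Kayles: a move removes 1 or 2 adjacent pins from a contiguous row.
Removing pins from a row of k leaves two independent rows (a, b) with a + b = k - 1 (one pin) or a + b = k - 2 (two pins); an end removal gives a = 0.
By Sprague-Grundy, G(k) = mex{ G(a) XOR G(b) } over all these splits. G(0) = 0.
G(1): splits (0,0):0^0=0 -> mex({0}) = 1
G(2): splits (0,1):0^1=1 (0,0):0^0=0 -> mex({0, 1}) = 2
G(3): splits (0,2):0^2=2 (1,1):1^1=0 (0,1):0^1=1 -> mex({0, 1, 2}) = 3
G(4): splits (0,3):0^3=3 (1,2):1^2=3 (0,2):0^2=2 (1,1):1^1=0 -> mex({0, 2, 3}) = 1
G(5): splits (0,4):0^1=1 (1,3):1^3=2 (2,2):2^2=0 (0,3):0^3=3 (1,2):1^2=3 -> mex({0, 1, 2, 3}) = 4
G(6) = mex({0, 1, 2, 4}) = 3
G(7) = mex({0, 1, 3, 4, 5}) = 2
G(8) = mex({0, 2, 3, 5, 6}) = 1
G(9) = mex({0, 1, 2, 3, 6, 7}) = 4
G(10) = mex({0, 1, 3, 4, 5, 7}) = 2
G(11) = mex({0, 1, 2, 3, 4, 5}) = 6
G(12) = mex({0, 1, 2, 3, 5, 6, 7}) = 4
G(13) = mex({0, 2, 3, 4, 6, 7}) = 1
G(14) = mex({0, 1, 4, 5, 6, 7}) = 2
G(15) = mex({0, 1, 2, 3, 4, 5, 6}) = 7
G(16) = mex({0, 2, 3, 5, 6, 7}) = 1
G(17) = mex({0, 1, 2, 3, 5, 6, 7}) = 4
G(18) = mex({0, 1, 2, 4, 5, 6}) = 3
G(19) = mex({0, 1, 3, 4, 5, 7}) = 2
G(20) = mex({0, 2, 3, 4, 5, 6, 7}) = 1
G(21) = mex({0, 1, 2, 3, 5, 6, 7}) = 4
G(22) = mex({0, 1, 2, 3, 4, 5, 7}) = 6
G(23) = mex({0, 1, 2, 3, 4, 5, 6}) = 7
G(24) = mex({0, 1, 2, 3, 5, 6, 7}) = 4
G(25) = mex({0, 2, 3, 4, 6, 7}) = 1
G(26) = mex({0, 1, 3, 4, 5, 6, 7}) = 2
G(27) = mex({0, 1, 2, 3, 4, 5, 6, 7}) = 8
G(28) = mex({0, 1, 2, 3, 4, 6, 7, 8}) = 5
G(29) = mex({0, 1, 2, 3, 5, 6, 7, 8, 9}) = 4
G(30) = mex({0, 1, 2, 3, 4, 5, 6, 9, 10}) = 7
G(31) = mex({0, 1, 3, 4, 5, 7, 10, 11}) = 2
G(32) = mex({0, 2, 3, 4, 5, 6, 7, 9, 11}) = 1
G(33) = mex({0, 1, 2, 3, 4, 5, 6, 7, 9, 12}) = 8
G(34) = mex({0, 1, 2, 3, 4, 5, 7, 8, 11, 12}) = 6
G(35) = mex({0, 1, 2, 3, 4, 5, 6, 8, 9, 10, 11}) = 7
G(36) = mex({0, 1, 2, 3, 5, 6, 7, 9, 10}) = 4
G(37) = mex({0, 2, 3, 4, 6, 7, 9, 10, 11, 12}) = 1
G(38) = mex({0, 1, 3, 4, 5, 6, 7, 9, 10, 11, 12}) = 2
G(39) = mex({0, 1, 2, 4, 5, 6, 7, 9, 10, 12, 14}) = 3
G(40) = mex({0, 2, 3, 4, 6, 7, 11, 12, 14}) = 1
G(41) = mex({0, 1, 2, 3, 5, 6, 7, 9, 10, 11, 12}) = 4
G(42) = mex({0, 1, 2, 3, 4, 5, 6, 9, 10}) = 7
G(43) = mex({0, 1, 3, 4, 5, 7, 9, 10, 12, 15}) = 2
G(44) = mex({0, 2, 3, 4, 5, 6, 7, 9, 10, 12, 15}) = 1
G(45) = mex({0, 1, 2, 3, 4, 5, 6, 7, 9, 10, 12, 14}) = 8
G(46) = mex({0, 1, 3, 4, 5, 7, 8, 11, 12, 14}) = 2
G(47) = mex({0, 1, 2, 3, 4, 5, 6, 8, 9, 10, 11, 12}) = 7
G(48) = mex({0, 1, 2, 3, 5, 6, 7, 9, 10}) = 4
G(49) = mex({0, 2, 3, 4, 6, 7, 9, 10, 11, 12, 15}) = 1
G(50) = mex({0, 1, 4, 5, 6, 7, 9, 11, 12, 14, 15}) = 2
G(51) = mex({0, 1, 2, 3, 4, 5, 6, 7, 9, 12, 14, 15}) = 8
G(52) = mex({0, 2, 3, 4, 5, 6, 7, 8, 11, 12, 15}) = 1
G(53) = mex({0, 1, 2, 3, 5, 6, 7, 8, 9, 10, 11, 12}) = 4
G(54) = mex({0, 1, 2, 3, 4, 5, 6, 9, 10}) = 7
G(55) = mex({0, 1, 3, 4, 5, 7, 9, 10, 11, 12}) = 2
G(56) = mex({0, 2, 3, 4, 5, 6, 7, 9, 10, 11, 12, 13, 14}) = 1
G(57) = mex({0, 1, 2, 3, 5, 6, 7, 9, 10, 12, 13, 14, 15}) = 4
Therefore G(57) = 4.

4


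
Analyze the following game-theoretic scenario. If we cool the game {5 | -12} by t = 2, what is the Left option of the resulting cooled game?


Original game: {5 | -12} (a switch {a | b} with a > b).
Cooling by t (for t below the temperature (a - b)/2 = 17/2) taxes each move by t: {a | b} cooled by t is {a - t | b + t}.
Cooling amount: t = 2
Cooled Left option: 5 - 2 = 3
Cooled Right option: -12 + 2 = -10
Cooled game: {3 | -10}
Left option = 3

3


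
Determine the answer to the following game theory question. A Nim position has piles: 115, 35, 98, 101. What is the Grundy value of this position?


We need the XOR (exclusive or) of all pile sizes.
After XOR-ing pile 1 (size 115): 0 XOR 115 = 115
After XOR-ing pile 2 (size 35): 115 XOR 35 = 80
After XOR-ing pile 3 (size 98): 80 XOR 98 = 50
After XOR-ing pile 4 (size 101): 50 XOR 101 = 87
The Nim-value of this position is 87.

87


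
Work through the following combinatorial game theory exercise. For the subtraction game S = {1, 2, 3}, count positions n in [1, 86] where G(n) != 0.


Subtraction set S = {1, 2, 3}, so G(n) = n mod 4.
G(n) = 0 when n is a multiple of 4.
Multiples of 4 in [1, 86]: 21
N-positions (nonzero Grundy) = 86 - 21 = 65

65


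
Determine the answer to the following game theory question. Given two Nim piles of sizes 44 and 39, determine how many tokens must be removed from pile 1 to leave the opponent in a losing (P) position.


Piles: 44 and 39
Current XOR: 44 XOR 39 = 11 (non-zero, so this is an N-position).
To make the XOR zero, we need to find a move that balances the piles.
For pile 1 (size 44): target = 44 XOR 11 = 39
We reduce pile 1 from 44 to 39.
Tokens removed: 44 - 39 = 5
Verification: 39 XOR 39 = 0

5


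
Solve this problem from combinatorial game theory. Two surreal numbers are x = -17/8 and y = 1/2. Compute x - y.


x = -17/8, y = 1/2
Converting to common denominator: 8
x = -17/8, y = 4/8
x - y = -17/8 - 1/2 = -21/8

-21/8


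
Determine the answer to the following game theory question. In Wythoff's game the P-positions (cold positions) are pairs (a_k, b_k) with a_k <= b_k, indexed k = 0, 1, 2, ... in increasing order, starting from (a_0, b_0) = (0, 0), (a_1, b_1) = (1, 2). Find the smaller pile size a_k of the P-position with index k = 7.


By Wythoff's theorem, a_k = floor(k * phi) and b_k = floor(k * phi^2) = a_k + k, where phi = (1 + sqrt(5))/2 is the golden ratio.
phi = (1 + sqrt(5))/2 = 1.618034
k = 7
k * phi = 7 * 1.618034 = 11.326238
a_7 = floor(k * phi) = 11

11


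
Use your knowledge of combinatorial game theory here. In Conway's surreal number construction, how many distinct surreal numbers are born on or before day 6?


Day 0: {|} = 0 is born. Count = 1.
Day n: the number of surreal numbers born by day n is 2^(n+1) - 1.
By day 0: 2^1 - 1 = 1
By day 1: 2^2 - 1 = 3
By day 2: 2^3 - 1 = 7
By day 3: 2^4 - 1 = 15
By day 4: 2^5 - 1 = 31
By day 5: 2^6 - 1 = 63
By day 6: 2^7 - 1 = 127
By day 6: 127 surreal numbers.

127


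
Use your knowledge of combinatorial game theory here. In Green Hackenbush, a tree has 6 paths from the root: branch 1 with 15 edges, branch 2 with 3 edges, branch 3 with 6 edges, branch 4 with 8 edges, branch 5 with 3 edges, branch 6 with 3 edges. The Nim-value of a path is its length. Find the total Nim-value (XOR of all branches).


The tree has 6 branches from the ground vertex.
In Green Hackenbush, the Nim-value of a simple path of length k is k.
Branch 1: length 15, Nim-value = 15
Branch 2: length 3, Nim-value = 3
Branch 3: length 6, Nim-value = 6
Branch 4: length 8, Nim-value = 8
Branch 5: length 3, Nim-value = 3
Branch 6: length 3, Nim-value = 3
Total Nim-value = XOR of all branch values:
0 XOR 15 = 15
15 XOR 3 = 12
12 XOR 6 = 10
10 XOR 8 = 2
2 XOR 3 = 1
1 XOR 3 = 2
Nim-value of the tree = 2

2


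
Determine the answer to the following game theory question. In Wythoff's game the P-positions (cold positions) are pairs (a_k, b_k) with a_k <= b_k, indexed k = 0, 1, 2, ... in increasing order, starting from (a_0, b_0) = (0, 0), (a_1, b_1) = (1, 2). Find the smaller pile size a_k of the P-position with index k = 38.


By Wythoff's theorem, a_k = floor(k * phi) and b_k = floor(k * phi^2) = a_k + k, where phi = (1 + sqrt(5))/2 is the golden ratio.
phi = (1 + sqrt(5))/2 = 1.618034
k = 38
k * phi = 38 * 1.618034 = 61.485292
a_38 = floor(k * phi) = 61

61


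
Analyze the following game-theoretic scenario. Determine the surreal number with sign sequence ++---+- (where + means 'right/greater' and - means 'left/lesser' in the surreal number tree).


Sign expansion: ++---+-
Rule: track bounds (lo, hi), initially (-inf, +inf). On '+', the current value becomes lo and we move to the simplest number in (value, hi): value + 1 if hi = +inf, otherwise the midpoint (value + hi)/2. On '-', the current value becomes hi and we move to value - 1 if lo = -inf, otherwise the midpoint (lo + value)/2.
Start at 0.
Step 1: sign = +, move right. Bounds: (0, +inf). Value = 1
Step 2: sign = +, move right. Bounds: (1, +inf). Value = 2
Step 3: sign = -, move left. Bounds: (1, 2). Value = 3/2
Step 4: sign = -, move left. Bounds: (1, 3/2). Value = 5/4
Step 5: sign = -, move left. Bounds: (1, 5/4). Value = 9/8
Step 6: sign = +, move right. Bounds: (9/8, 5/4). Value = 19/16
Step 7: sign = -, move left. Bounds: (9/8, 19/16). Value = 37/32
The surreal number with sign expansion ++---+- is 37/32.

37/32


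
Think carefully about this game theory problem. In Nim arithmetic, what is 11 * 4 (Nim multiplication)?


Nim multiplication is bilinear over XOR: (u XOR v) * w = (u*w) XOR (v*w).
So we split each operand into its bit components and XOR the pairwise Nim products.
11 = 1 + 2 + 8 (as XOR of powers of 2).
4 = 4 (as XOR of powers of 2).
Using the standard Nim-product table on single bits:
  2*2 = 3,   2*4 = 8,   2*8 = 12,
  4*4 = 6,   4*8 = 11,  8*8 = 13,
and  1*x = x (identity), k*l = l*k (commutative).
Pairwise Nim products:
  1 * 4 = 4
  2 * 4 = 8
  8 * 4 = 11
XOR them: 4 XOR 8 XOR 11 = 7.
Result: 11 * 4 = 7 (in Nim).

7


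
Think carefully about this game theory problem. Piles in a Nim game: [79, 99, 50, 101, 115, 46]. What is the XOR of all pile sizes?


We need the XOR (exclusive or) of all pile sizes.
After XOR-ing pile 1 (size 79): 0 XOR 79 = 79
After XOR-ing pile 2 (size 99): 79 XOR 99 = 44
After XOR-ing pile 3 (size 50): 44 XOR 50 = 30
After XOR-ing pile 4 (size 101): 30 XOR 101 = 123
After XOR-ing pile 5 (size 115): 123 XOR 115 = 8
After XOR-ing pile 6 (size 46): 8 XOR 46 = 38
The Nim-value of this position is 38.

38


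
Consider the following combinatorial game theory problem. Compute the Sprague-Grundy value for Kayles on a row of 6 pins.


Kayles: a move removes 1 or 2 adjacent pins from a contiguous row.
Removing pins from a row of k leaves two independent rows (a, b) with a + b = k - 1 (one pin) or a + b = k - 2 (two pins); an end removal gives a = 0.
By Sprague-Grundy, G(k) = mex{ G(a) XOR G(b) } over all these splits. G(0) = 0.
G(1): splits (0,0):0^0=0 -> mex({0}) = 1
G(2): splits (0,1):0^1=1 (0,0):0^0=0 -> mex({0, 1}) = 2
G(3): splits (0,2):0^2=2 (1,1):1^1=0 (0,1):0^1=1 -> mex({0, 1, 2}) = 3
G(4): splits (0,3):0^3=3 (1,2):1^2=3 (0,2):0^2=2 (1,1):1^1=0 -> mex({0, 2, 3}) = 1
G(5): splits (0,4):0^1=1 (1,3):1^3=2 (2,2):2^2=0 (0,3):0^3=3 (1,2):1^2=3 -> mex({0, 1, 2, 3}) = 4
G(6) = mex({0, 1, 2, 4}) = 3
Therefore G(6) = 3.

3


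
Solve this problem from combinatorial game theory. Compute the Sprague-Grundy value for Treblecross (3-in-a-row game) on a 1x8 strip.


Treblecross: place X on empty cells; 3-in-a-row wins.
Playing within two cells of an existing X lets the opponent win at once, so sensible play treats the cells i-2..i+2 around each X as dead. The player left with no safe cell loses, so this is a normal-play take-away game on strips of safe cells.
Placing X at cell i (0-indexed) of a strip of k safe cells leaves independent strips of sizes max(0, i-2) and max(0, k-i-3). Hence G(k) = mex{ G(max(0,i-2)) XOR G(max(0,k-i-3)) : 0 <= i < k }, with G(0) = 0.
G(1): splits (0,0):0^0=0 -> mex({0}) = 1
G(2): splits (0,0):0^0=0 -> mex({0}) = 1
G(3): splits (0,0):0^0=0 -> mex({0}) = 1
G(4): splits (0,1):0^1=1 (0,0):0^0=0 -> mex({0, 1}) = 2
G(5): splits (0,2):0^1=1 (0,1):0^1=1 (0,0):0^0=0 -> mex({0, 1}) = 2
G(6) = mex({1}) = 0
G(7) = mex({0, 1, 2}) = 3
G(8) = mex({0, 1, 2}) = 3
Therefore G(8) = 3.

3


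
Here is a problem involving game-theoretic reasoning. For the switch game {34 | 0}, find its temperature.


The game is {34 | 0}, a switch {a | b} with numbers a > b.
Cooling {a | b} by t gives {a - t | b + t}, which stops being hot when a - t = b + t, i.e. at t = (a - b)/2. So the temperature of a switch is (a - b)/2.
Temperature = (Left option - Right option) / 2
= (34 - (0)) / 2
= 34 / 2
= 17

17


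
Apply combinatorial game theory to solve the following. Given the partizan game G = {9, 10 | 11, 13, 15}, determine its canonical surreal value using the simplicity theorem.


Left options: {9, 10}, max = 10
Right options: {11, 13, 15}, min = 11
All options are numbers and max(Left) < min(Right), so by the simplicity theorem the value is the simplest (earliest-born) number strictly between 10 and 11.
No integer lies strictly between 10 and 11, so the value is the dyadic rational m/2^k in the interval with the smallest k (then m odd); search k = 1, 2, ...:
Denominator 2: 21/2 lies strictly between 10 and 11 -- found.
The simplest number in the interval is 21/2.
Game value = 21/2

21/2


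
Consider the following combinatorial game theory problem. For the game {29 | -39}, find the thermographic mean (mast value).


Game = {29 | -39}, a switch {a | b} with numbers a > b.
Its thermograph has left wall a - t and right wall b + t, which meet at t = (a - b)/2, where both equal (a + b)/2. So the mast (mean value) is at (a + b)/2.
Mean = (29 + (-39))/2 = -10/2 = -5

-5


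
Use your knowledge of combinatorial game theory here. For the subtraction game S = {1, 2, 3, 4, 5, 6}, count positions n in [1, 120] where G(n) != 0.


Subtraction set S = {1, 2, 3, 4, 5, 6}, so G(n) = n mod 7.
G(n) = 0 when n is a multiple of 7.
Multiples of 7 in [1, 120]: 17
N-positions (nonzero Grundy) = 120 - 17 = 103

103


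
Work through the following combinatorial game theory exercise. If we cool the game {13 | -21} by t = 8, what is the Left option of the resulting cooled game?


Original game: {13 | -21} (a switch {a | b} with a > b).
Cooling by t (for t below the temperature (a - b)/2 = 17) taxes each move by t: {a | b} cooled by t is {a - t | b + t}.
Cooling amount: t = 8
Cooled Left option: 13 - 8 = 5
Cooled Right option: -21 + 8 = -13
Cooled game: {5 | -13}
Left option = 5

5


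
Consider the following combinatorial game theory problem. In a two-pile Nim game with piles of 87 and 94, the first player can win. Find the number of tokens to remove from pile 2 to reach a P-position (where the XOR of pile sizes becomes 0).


Piles: 87 and 94
Current XOR: 87 XOR 94 = 9 (non-zero, so this is an N-position).
To make the XOR zero, we need to find a move that balances the piles.
For pile 2 (size 94): target = 94 XOR 9 = 87
We reduce pile 2 from 94 to 87.
Tokens removed: 94 - 87 = 7
Verification: 87 XOR 87 = 0

7


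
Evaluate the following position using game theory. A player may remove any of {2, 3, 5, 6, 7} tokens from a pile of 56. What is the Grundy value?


The subtraction set is S = {2, 3, 5, 6, 7}.
G(k) = mex{ G(k - s) : s in S, s <= k }. We compute iteratively: G(0) = 0.
G(1) = mex({}) = 0
G(2) = mex({0}) = 1
G(3) = mex({0}) = 1
G(4) = mex({0, 1}) = 2
G(5) = mex({0, 1}) = 2
G(6) = mex({0, 1, 2}) = 3
G(7) = mex({0, 1, 2}) = 3
G(8) = mex({0, 1, 2, 3}) = 4
G(9) = mex({1, 2, 3}) = 0
G(10) = mex({1, 2, 3, 4}) = 0
G(11) = mex({0, 2, 3, 4}) = 1
G(12) = mex({0, 2, 3}) = 1
G(13) = mex({0, 1, 3, 4}) = 2
G(14) = mex({0, 1, 3, 4}) = 2
G(15) = mex({0, 1, 2, 4}) = 3
Observe that G(9)..G(15) = 0, 0, 1, 1, 2, 2, 3 repeats G(0)..G(6) = 0, 0, 1, 1, 2, 2, 3.
For k >= max(S) = 7, G(k) is determined by the previous 7 values G(k-7)..G(k-1); a window of 7 consecutive values has recurred shifted by 9, so by induction G(k + 9) = G(k) for all k >= 0: the sequence is periodic from the start with period 9.
One period: G(0..8) = 0, 0, 1, 1, 2, 2, 3, 3, 4.
56 mod 9 = 2, so G(56) = G(2) = 1.

1


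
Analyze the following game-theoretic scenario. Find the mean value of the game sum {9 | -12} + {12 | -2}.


G1 = {9 | -12}, G2 = {12 | -2}
Each is a switch {a | b} with numbers a > b; its mean value is (a + b)/2, and mean value is additive over game sums: m(G1 + G2) = m(G1) + m(G2).
Mean of G1 = (9 + (-12))/2 = -3/2 = -3/2
Mean of G2 = (12 + (-2))/2 = 10/2 = 5
Mean of G1 + G2 = -3/2 + 5 = 7/2

7/2


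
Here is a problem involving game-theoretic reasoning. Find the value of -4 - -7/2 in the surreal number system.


x = -4, y = -7/2
Converting to common denominator: 2
x = -8/2, y = -7/2
x - y = -4 - -7/2 = -1/2

-1/2


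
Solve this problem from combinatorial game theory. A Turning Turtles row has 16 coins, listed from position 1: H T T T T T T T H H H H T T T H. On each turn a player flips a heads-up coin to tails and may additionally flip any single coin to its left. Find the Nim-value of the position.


Coins: H T T T T T T T H H H H T T T H
Key fact: a single head at position k behaves exactly like a Nim heap of size k (turning it to T and optionally flipping a coin at j < k corresponds to moving the heap from k to j, or to 0), and heads combine as a disjunctive sum (two heads at the same place would cancel, matching j XOR j = 0). So the Nim-value is the XOR of the 1-indexed positions of the heads.
Face-up positions (1-indexed): [1, 9, 10, 11, 12, 16]
XOR 0 with 1: 0 XOR 1 = 1
XOR 1 with 9: 1 XOR 9 = 8
XOR 8 with 10: 8 XOR 10 = 2
XOR 2 with 11: 2 XOR 11 = 9
XOR 9 with 12: 9 XOR 12 = 5
XOR 5 with 16: 5 XOR 16 = 21
Nim-value = 21

21


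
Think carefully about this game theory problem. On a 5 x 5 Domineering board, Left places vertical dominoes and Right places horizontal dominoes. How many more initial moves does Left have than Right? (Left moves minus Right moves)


Board is 5 x 5 (rows x cols).
Left (vertical) placements: (rows-1) * cols = 4 * 5 = 20
Right (horizontal) placements: rows * (cols-1) = 5 * 4 = 20
Advantage = Left - Right = 20 - 20 = 0

0
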